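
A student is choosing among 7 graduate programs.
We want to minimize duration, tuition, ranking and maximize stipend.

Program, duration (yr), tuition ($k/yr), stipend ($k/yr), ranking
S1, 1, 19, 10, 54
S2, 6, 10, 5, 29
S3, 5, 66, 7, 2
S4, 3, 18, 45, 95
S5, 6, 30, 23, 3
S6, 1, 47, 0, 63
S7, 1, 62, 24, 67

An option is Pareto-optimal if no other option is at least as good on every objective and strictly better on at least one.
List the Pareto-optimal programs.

S1: not dominated.
S2: not dominated (best tuition).
S3: not dominated (best ranking).
S4: not dominated (best stipend).
S5: not dominated.
S6: dominated by S1 (duration 1≤1, tuition 19≤47, stipend 10≥0, ranking 54≤63).
S7: not dominated.

S1, S2, S3, S4, S5, S7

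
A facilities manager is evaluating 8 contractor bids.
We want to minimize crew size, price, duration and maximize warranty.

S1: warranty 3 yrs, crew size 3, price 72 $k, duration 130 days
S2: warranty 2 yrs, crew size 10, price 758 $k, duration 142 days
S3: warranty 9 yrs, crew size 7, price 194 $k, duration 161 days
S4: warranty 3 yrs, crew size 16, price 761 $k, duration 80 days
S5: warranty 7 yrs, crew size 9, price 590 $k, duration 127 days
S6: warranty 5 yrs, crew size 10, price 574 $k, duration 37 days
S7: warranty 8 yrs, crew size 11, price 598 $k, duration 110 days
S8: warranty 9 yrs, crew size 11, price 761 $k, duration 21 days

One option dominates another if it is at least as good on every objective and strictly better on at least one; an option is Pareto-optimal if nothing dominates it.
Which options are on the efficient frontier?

S1, S3, S5, S6, S7, S8

S1: not dominated (best crew size).
S2: dominated by S1 (warranty 3≥2, crew size 3≤10, price 72≤758, duration 130≤142).
S3: not dominated.
S4: dominated by S6 (warranty 5≥3, crew size 10≤16, price 574≤761, duration 37≤80).
S5: not dominated.
S6: not dominated.
S7: not dominated.
S8: not dominated (best duration).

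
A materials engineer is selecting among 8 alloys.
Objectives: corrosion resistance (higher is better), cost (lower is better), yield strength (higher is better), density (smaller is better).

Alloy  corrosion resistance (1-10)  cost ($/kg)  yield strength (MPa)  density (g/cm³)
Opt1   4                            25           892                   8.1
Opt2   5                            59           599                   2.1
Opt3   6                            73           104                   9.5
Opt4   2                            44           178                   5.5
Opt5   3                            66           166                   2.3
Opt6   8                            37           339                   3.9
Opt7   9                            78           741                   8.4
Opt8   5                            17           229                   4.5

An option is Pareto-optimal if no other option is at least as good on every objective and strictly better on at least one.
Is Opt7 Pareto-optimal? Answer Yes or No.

Opt1: worse on corrosion resistance (4 vs 9).
Opt2: worse on corrosion resistance (5 vs 9).
Opt3: worse on corrosion resistance (6 vs 9).
Opt4: worse on corrosion resistance (2 vs 9).
Opt5: worse on corrosion resistance (3 vs 9).
Opt6: worse on corrosion resistance (8 vs 9).
Opt8: worse on corrosion resistance (5 vs 9).
No option is at least as good as Opt7 on every objective and strictly better on one.

Yes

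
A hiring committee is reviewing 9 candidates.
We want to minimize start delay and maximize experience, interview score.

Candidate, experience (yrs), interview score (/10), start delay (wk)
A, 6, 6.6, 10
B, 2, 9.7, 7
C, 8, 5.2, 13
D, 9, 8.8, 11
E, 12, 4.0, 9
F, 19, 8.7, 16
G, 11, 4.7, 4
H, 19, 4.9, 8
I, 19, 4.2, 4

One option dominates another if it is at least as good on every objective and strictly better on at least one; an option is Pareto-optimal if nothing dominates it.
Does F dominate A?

F vs A: F is worse on start delay (16 vs 10), so it does not dominate A.

No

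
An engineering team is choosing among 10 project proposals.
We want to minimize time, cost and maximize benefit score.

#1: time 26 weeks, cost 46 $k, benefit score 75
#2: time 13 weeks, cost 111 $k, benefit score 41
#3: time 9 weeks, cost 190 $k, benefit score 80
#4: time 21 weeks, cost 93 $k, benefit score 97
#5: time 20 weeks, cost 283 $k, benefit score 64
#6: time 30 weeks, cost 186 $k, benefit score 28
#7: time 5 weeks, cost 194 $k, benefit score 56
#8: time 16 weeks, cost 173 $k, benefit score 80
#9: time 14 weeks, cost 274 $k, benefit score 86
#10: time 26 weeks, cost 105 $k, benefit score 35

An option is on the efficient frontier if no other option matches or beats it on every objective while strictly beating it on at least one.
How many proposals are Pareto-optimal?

7

#1: not dominated (best cost).
#2: not dominated.
#3: not dominated.
#4: not dominated (best benefit score).
#5: dominated by #3 (time 9≤20, cost 190≤283, benefit score 80≥64).
#6: dominated by #1 (time 26≤30, cost 46≤186, benefit score 75≥28).
#7: not dominated (best time).
#8: not dominated.
#9: not dominated.
#10: dominated by #1 (time 26≤26, cost 46≤105, benefit score 75≥35).
Pareto-optimal: #1, #2, #3, #4, #7, #8, #9 → 7.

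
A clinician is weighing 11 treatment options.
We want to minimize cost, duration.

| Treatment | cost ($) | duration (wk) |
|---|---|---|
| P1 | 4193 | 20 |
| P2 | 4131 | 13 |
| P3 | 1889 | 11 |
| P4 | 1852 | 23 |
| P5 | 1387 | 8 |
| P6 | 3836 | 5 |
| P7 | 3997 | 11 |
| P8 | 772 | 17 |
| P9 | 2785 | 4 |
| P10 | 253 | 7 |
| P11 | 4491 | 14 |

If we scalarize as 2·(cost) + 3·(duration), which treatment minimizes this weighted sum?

P10

P1: 2·4193 + 3·20 = 8446
P2: 2·4131 + 3·13 = 8301
P3: 2·1889 + 3·11 = 3811
P4: 2·1852 + 3·23 = 3773
P5: 2·1387 + 3·8 = 2798
P6: 2·3836 + 3·5 = 7687
P7: 2·3997 + 3·11 = 8027
P8: 2·772 + 3·17 = 1595
P9: 2·2785 + 3·4 = 5582
P10: 2·253 + 3·7 = 527
P11: 2·4491 + 3·14 = 9024
Lowest: P10 at 527.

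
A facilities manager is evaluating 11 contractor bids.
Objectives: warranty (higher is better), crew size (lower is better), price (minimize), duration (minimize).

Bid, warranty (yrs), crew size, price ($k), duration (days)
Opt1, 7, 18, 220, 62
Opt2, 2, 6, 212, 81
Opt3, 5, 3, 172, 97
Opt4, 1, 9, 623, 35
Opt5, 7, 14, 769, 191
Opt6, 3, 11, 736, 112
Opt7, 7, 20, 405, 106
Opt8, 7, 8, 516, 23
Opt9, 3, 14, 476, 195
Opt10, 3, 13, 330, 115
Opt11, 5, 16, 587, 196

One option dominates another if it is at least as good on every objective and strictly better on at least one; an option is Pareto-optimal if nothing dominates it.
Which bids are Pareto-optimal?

Opt1: not dominated.
Opt2: not dominated.
Opt3: not dominated (best crew size).
Opt4: dominated by Opt8 (warranty 7≥1, crew size 8≤9, price 516≤623, duration 23≤35).
Opt5: dominated by Opt8 (warranty 7≥7, crew size 8≤14, price 516≤769, duration 23≤191).
Opt6: dominated by Opt3 (warranty 5≥3, crew size 3≤11, price 172≤736, duration 97≤112).
Opt7: dominated by Opt1 (warranty 7≥7, crew size 18≤20, price 220≤405, duration 62≤106).
Opt8: not dominated (best duration).
Opt9: dominated by Opt3 (warranty 5≥3, crew size 3≤14, price 172≤476, duration 97≤195).
Opt10: dominated by Opt3 (warranty 5≥3, crew size 3≤13, price 172≤330, duration 97≤115).
Opt11: dominated by Opt3 (warranty 5≥5, crew size 3≤16, price 172≤587, duration 97≤196).

Opt1, Opt2, Opt3, Opt8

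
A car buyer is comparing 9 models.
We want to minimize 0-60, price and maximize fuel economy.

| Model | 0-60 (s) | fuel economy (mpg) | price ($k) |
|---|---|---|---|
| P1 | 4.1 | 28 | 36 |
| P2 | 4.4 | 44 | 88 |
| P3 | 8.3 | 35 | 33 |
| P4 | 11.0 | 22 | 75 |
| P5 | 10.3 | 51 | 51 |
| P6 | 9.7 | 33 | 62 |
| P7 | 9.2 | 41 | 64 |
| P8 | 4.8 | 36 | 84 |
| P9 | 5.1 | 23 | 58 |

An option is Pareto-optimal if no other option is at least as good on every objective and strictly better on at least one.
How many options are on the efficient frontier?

6

P1: not dominated (best 0-60).
P2: not dominated.
P3: not dominated (best price).
P4: dominated by P1 (0-60 4.1≤11.0, fuel economy 28≥22, price 36≤75).
P5: not dominated (best fuel economy).
P6: dominated by P3 (0-60 8.3≤9.7, fuel economy 35≥33, price 33≤62).
P7: not dominated.
P8: not dominated.
P9: dominated by P1 (0-60 4.1≤5.1, fuel economy 28≥23, price 36≤58).
Pareto-optimal: P1, P2, P3, P5, P7, P8 → 6.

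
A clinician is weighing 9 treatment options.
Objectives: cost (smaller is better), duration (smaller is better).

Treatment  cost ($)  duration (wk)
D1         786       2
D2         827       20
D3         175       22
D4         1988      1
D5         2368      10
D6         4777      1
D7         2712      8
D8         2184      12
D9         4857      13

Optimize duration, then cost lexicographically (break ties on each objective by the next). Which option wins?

D4

First minimize duration: best is 1, kept {D4, D6}.
Then minimize cost: best is 1988, kept {D4}.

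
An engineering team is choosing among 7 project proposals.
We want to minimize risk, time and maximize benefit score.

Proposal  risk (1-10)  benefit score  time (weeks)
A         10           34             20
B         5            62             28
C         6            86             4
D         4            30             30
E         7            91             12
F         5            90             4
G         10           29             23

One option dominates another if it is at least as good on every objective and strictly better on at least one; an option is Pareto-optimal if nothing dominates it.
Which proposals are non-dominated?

D, E, F

A: dominated by C (risk 6≤10, benefit score 86≥34, time 4≤20).
B: dominated by F (risk 5≤5, benefit score 90≥62, time 4≤28).
C: dominated by F (risk 5≤6, benefit score 90≥86, time 4≤4).
D: not dominated (best risk).
E: not dominated (best benefit score).
F: not dominated.
G: dominated by A (risk 10≤10, benefit score 34≥29, time 20≤23).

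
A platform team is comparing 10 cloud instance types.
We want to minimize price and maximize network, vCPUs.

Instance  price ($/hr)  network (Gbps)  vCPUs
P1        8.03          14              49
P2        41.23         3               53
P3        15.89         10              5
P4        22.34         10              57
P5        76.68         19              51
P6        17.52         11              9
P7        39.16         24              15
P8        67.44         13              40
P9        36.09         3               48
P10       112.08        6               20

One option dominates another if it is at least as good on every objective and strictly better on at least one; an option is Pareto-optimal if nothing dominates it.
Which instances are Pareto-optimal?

P1: not dominated (best price).
P2: dominated by P4 (price 22.34≤41.23, network 10≥3, vCPUs 57≥53).
P3: dominated by P1 (price 8.03≤15.89, network 14≥10, vCPUs 49≥5).
P4: not dominated (best vCPUs).
P5: not dominated.
P6: dominated by P1 (price 8.03≤17.52, network 14≥11, vCPUs 49≥9).
P7: not dominated (best network).
P8: dominated by P1 (price 8.03≤67.44, network 14≥13, vCPUs 49≥40).
P9: dominated by P1 (price 8.03≤36.09, network 14≥3, vCPUs 49≥48).
P10: dominated by P1 (price 8.03≤112.08, network 14≥6, vCPUs 49≥20).

P1, P4, P5, P7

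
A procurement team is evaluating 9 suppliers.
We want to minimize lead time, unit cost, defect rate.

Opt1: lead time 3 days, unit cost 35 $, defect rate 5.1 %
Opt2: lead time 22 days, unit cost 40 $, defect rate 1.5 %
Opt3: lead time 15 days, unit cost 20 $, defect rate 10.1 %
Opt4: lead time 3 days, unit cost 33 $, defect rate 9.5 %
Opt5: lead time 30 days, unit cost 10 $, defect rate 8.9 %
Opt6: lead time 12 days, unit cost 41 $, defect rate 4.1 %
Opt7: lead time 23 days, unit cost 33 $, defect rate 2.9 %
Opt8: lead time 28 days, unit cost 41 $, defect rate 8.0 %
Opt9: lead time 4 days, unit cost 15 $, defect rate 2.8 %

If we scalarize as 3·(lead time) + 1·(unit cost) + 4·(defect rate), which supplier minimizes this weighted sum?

Opt1: 3·3 + 1·35 + 4·5.1 = 64.4
Opt2: 3·22 + 1·40 + 4·1.5 = 112.0
Opt3: 3·15 + 1·20 + 4·10.1 = 105.4
Opt4: 3·3 + 1·33 + 4·9.5 = 80.0
Opt5: 3·30 + 1·10 + 4·8.9 = 135.6
Opt6: 3·12 + 1·41 + 4·4.1 = 93.4
Opt7: 3·23 + 1·33 + 4·2.9 = 113.6
Opt8: 3·28 + 1·41 + 4·8.0 = 157.0
Opt9: 3·4 + 1·15 + 4·2.8 = 38.2
Lowest: Opt9 at 38.2.

Opt9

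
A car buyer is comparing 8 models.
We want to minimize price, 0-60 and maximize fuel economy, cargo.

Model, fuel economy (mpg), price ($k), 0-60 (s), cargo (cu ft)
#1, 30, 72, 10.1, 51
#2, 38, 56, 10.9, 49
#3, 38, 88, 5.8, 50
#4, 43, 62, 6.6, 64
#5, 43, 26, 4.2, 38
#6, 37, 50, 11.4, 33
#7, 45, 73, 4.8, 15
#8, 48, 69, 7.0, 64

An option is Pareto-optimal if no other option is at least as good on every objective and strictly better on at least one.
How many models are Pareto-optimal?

6

#1: dominated by #4 (fuel economy 43≥30, price 62≤72, 0-60 6.6≤10.1, cargo 64≥51).
#2: not dominated.
#3: not dominated.
#4: not dominated.
#5: not dominated (best price).
#6: dominated by #5 (fuel economy 43≥37, price 26≤50, 0-60 4.2≤11.4, cargo 38≥33).
#7: not dominated.
#8: not dominated (best fuel economy).
Pareto-optimal: #2, #3, #4, #5, #7, #8 → 6.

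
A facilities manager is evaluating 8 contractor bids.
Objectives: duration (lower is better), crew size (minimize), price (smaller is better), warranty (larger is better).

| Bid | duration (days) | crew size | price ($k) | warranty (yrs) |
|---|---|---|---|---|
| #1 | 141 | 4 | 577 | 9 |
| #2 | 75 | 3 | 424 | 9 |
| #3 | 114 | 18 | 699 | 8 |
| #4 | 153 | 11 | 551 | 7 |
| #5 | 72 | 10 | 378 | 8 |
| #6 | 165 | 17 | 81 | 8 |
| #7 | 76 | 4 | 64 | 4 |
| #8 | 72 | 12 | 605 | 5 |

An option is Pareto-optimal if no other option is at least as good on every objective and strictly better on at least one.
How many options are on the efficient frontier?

#1: dominated by #2 (duration 75≤141, crew size 3≤4, price 424≤577, warranty 9≥9).
#2: not dominated (best crew size).
#3: dominated by #2 (duration 75≤114, crew size 3≤18, price 424≤699, warranty 9≥8).
#4: dominated by #2 (duration 75≤153, crew size 3≤11, price 424≤551, warranty 9≥7).
#5: not dominated.
#6: not dominated.
#7: not dominated (best price).
#8: dominated by #5 (duration 72≤72, crew size 10≤12, price 378≤605, warranty 8≥5).
Pareto-optimal: #2, #5, #6, #7 → 4.

4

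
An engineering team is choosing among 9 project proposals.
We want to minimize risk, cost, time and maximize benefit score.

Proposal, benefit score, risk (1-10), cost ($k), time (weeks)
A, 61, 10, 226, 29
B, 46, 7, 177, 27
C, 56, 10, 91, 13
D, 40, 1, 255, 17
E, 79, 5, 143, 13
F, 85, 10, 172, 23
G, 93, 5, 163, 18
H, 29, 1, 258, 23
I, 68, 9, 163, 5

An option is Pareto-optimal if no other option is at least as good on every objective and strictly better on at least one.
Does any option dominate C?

A: worse on cost (226 vs 91).
B: worse on benefit score (46 vs 56).
D: worse on benefit score (40 vs 56).
E: worse on cost (143 vs 91).
F: worse on cost (172 vs 91).
G: worse on cost (163 vs 91).
H: worse on benefit score (29 vs 56).
I: worse on cost (163 vs 91).
No option is at least as good as C on every objective and strictly better on one.

No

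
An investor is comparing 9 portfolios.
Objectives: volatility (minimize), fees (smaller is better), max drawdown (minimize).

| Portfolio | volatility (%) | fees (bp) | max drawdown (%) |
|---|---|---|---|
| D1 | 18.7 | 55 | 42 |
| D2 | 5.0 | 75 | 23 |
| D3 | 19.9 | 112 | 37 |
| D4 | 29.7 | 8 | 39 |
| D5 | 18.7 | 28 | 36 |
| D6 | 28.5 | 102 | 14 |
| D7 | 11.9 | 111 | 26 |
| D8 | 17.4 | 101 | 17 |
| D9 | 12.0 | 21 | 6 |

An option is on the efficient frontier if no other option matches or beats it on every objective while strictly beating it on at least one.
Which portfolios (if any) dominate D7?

D2

D2: volatility 5.0≤11.9, fees 75≤111, max drawdown 23≤26 — dominates D7.
Others (D1, D3, D4, D5, D6, D8, D9) are each worse than D7 on at least one objective.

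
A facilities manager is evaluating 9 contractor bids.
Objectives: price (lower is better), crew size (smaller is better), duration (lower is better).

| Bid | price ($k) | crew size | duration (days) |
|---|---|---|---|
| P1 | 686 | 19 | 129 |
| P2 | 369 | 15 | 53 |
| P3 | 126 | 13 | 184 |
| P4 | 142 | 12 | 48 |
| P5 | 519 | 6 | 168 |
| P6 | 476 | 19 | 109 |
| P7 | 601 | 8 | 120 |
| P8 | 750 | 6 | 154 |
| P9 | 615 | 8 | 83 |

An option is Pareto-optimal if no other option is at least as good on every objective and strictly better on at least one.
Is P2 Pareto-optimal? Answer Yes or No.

No

P4 vs P2: price 142≤369, crew size 12≤15, duration 48≤53 — P4 is at least as good on every objective and strictly better on at least one, so P4 dominates P2.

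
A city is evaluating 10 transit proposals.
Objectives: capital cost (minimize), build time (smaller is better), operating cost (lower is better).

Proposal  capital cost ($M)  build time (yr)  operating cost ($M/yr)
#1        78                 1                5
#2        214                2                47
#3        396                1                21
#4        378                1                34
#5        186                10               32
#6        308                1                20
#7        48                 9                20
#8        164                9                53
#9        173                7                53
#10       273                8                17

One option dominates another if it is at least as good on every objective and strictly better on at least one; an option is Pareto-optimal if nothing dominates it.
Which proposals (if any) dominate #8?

#1, #7

#1: capital cost 78≤164, build time 1≤9, operating cost 5≤53 — dominates #8.
#7: capital cost 48≤164, build time 9≤9, operating cost 20≤53 — dominates #8.
Others (#2, #3, #4, #5, #6, #9, #10) are each worse than #8 on at least one objective.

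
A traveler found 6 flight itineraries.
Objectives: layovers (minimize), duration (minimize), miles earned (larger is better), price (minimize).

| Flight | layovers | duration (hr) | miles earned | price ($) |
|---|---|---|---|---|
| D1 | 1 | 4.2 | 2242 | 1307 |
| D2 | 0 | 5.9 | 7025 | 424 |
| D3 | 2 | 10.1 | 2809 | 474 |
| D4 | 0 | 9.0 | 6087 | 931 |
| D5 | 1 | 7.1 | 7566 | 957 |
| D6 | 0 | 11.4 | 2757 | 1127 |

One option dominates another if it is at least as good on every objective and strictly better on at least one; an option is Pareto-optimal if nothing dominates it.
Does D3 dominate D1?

D3 vs D1: D3 is worse on layovers (2 vs 1), so it does not dominate D1.

No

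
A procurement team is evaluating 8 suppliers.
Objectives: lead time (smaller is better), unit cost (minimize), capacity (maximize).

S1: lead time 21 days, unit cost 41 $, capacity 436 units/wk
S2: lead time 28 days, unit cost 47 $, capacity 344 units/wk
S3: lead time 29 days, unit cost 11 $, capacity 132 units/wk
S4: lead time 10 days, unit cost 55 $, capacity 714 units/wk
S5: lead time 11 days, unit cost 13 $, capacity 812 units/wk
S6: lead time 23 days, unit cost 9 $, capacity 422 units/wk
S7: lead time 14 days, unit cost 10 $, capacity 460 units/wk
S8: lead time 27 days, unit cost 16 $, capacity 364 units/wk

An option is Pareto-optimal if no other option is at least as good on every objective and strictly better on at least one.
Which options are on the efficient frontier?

S1: dominated by S5 (lead time 11≤21, unit cost 13≤41, capacity 812≥436).
S2: dominated by S1 (lead time 21≤28, unit cost 41≤47, capacity 436≥344).
S3: dominated by S6 (lead time 23≤29, unit cost 9≤11, capacity 422≥132).
S4: not dominated (best lead time).
S5: not dominated (best capacity).
S6: not dominated (best unit cost).
S7: not dominated.
S8: dominated by S5 (lead time 11≤27, unit cost 13≤16, capacity 812≥364).

S4, S5, S6, S7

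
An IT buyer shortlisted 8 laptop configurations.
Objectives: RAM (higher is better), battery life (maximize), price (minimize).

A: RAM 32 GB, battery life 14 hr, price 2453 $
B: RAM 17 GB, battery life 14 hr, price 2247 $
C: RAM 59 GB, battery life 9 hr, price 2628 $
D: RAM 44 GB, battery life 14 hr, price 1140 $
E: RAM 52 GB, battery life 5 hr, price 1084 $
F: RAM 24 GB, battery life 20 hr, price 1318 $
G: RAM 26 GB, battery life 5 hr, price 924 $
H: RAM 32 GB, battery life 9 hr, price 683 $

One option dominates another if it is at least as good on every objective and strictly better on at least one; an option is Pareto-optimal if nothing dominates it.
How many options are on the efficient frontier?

5

A: dominated by D (RAM 44≥32, battery life 14≥14, price 1140≤2453).
B: dominated by D (RAM 44≥17, battery life 14≥14, price 1140≤2247).
C: not dominated (best RAM).
D: not dominated.
E: not dominated.
F: not dominated (best battery life).
G: dominated by H (RAM 32≥26, battery life 9≥5, price 683≤924).
H: not dominated (best price).
Pareto-optimal: C, D, E, F, H → 5.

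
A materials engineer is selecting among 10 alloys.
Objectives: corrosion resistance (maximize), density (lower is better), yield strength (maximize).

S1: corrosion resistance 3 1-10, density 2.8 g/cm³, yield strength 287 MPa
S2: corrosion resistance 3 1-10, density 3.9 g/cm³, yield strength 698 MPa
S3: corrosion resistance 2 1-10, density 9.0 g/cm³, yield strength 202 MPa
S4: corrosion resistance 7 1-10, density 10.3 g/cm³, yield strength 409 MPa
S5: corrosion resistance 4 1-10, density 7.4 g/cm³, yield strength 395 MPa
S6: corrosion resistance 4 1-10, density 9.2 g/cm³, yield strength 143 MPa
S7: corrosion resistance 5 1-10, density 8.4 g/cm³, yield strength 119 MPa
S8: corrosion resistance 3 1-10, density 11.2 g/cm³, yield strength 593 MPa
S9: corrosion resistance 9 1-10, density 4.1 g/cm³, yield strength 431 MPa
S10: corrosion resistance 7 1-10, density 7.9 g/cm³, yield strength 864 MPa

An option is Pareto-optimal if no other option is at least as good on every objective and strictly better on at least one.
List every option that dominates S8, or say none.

S2, S10

S2: corrosion resistance 3≥3, density 3.9≤11.2, yield strength 698≥593 — dominates S8.
S10: corrosion resistance 7≥3, density 7.9≤11.2, yield strength 864≥593 — dominates S8.
Others (S1, S3, S4, S5, S6, S7, S9) are each worse than S8 on at least one objective.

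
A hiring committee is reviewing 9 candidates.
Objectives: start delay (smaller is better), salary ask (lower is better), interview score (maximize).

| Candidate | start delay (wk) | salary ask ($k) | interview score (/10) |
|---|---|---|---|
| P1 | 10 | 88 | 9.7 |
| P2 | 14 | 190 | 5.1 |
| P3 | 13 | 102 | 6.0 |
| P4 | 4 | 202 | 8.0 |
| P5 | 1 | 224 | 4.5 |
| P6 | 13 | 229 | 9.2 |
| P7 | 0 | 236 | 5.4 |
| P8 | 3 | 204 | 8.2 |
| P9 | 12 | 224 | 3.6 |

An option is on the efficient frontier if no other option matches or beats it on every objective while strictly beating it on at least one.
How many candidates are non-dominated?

P1: not dominated (best salary ask).
P2: dominated by P1 (start delay 10≤14, salary ask 88≤190, interview score 9.7≥5.1).
P3: dominated by P1 (start delay 10≤13, salary ask 88≤102, interview score 9.7≥6.0).
P4: not dominated.
P5: not dominated.
P6: dominated by P1 (start delay 10≤13, salary ask 88≤229, interview score 9.7≥9.2).
P7: not dominated (best start delay).
P8: not dominated.
P9: dominated by P1 (start delay 10≤12, salary ask 88≤224, interview score 9.7≥3.6).
Pareto-optimal: P1, P4, P5, P7, P8 → 5.

5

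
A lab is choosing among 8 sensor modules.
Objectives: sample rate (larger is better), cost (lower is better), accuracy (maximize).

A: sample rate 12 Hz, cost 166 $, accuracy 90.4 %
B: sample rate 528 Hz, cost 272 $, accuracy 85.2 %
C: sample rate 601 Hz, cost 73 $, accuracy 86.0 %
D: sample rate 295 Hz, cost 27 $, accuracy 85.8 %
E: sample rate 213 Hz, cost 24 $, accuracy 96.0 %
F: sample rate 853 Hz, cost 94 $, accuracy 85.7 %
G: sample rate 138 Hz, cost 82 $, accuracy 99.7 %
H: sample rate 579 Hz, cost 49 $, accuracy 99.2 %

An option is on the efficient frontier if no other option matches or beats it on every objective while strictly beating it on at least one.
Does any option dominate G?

A: worse on sample rate (12 vs 138).
B: worse on cost (272 vs 82).
C: worse on accuracy (86.0 vs 99.7).
D: worse on accuracy (85.8 vs 99.7).
E: worse on accuracy (96.0 vs 99.7).
F: worse on cost (94 vs 82).
H: worse on accuracy (99.2 vs 99.7).
No option is at least as good as G on every objective and strictly better on one.

No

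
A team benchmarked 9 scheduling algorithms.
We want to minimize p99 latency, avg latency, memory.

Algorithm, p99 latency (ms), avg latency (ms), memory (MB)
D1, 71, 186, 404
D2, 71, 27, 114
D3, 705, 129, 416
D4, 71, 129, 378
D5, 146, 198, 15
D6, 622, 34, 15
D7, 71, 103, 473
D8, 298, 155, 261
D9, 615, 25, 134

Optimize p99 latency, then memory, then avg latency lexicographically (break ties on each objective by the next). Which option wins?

First minimize p99 latency: best is 71, kept {D1, D2, D4, D7}.
Then minimize memory: best is 114, kept {D2}.

D2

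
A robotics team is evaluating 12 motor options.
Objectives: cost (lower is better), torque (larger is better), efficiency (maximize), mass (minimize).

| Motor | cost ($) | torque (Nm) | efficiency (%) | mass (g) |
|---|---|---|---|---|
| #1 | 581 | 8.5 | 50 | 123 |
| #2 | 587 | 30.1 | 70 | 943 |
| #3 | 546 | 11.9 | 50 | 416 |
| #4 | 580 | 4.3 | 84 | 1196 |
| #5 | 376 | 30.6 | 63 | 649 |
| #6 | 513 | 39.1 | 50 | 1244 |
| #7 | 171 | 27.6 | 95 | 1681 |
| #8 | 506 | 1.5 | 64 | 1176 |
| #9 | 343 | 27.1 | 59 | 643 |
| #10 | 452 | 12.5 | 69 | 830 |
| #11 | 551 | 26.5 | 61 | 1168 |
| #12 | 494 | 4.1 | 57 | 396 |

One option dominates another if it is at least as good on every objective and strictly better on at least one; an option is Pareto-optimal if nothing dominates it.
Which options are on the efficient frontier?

#1, #2, #3, #4, #5, #6, #7, #9, #10, #12

#1: not dominated (best mass).
#2: not dominated.
#3: not dominated.
#4: not dominated.
#5: not dominated.
#6: not dominated (best torque).
#7: not dominated (best cost).
#8: dominated by #10 (cost 452≤506, torque 12.5≥1.5, efficiency 69≥64, mass 830≤1176).
#9: not dominated.
#10: not dominated.
#11: dominated by #5 (cost 376≤551, torque 30.6≥26.5, efficiency 63≥61, mass 649≤1168).
#12: not dominated.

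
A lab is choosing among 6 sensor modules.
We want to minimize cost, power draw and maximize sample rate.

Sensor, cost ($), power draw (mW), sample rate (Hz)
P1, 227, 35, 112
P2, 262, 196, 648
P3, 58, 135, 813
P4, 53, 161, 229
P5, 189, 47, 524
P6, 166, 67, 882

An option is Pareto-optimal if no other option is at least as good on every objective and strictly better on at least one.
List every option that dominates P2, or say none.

P3: cost 58≤262, power draw 135≤196, sample rate 813≥648 — dominates P2.
P6: cost 166≤262, power draw 67≤196, sample rate 882≥648 — dominates P2.
Others (P1, P4, P5) are each worse than P2 on at least one objective.

P3, P6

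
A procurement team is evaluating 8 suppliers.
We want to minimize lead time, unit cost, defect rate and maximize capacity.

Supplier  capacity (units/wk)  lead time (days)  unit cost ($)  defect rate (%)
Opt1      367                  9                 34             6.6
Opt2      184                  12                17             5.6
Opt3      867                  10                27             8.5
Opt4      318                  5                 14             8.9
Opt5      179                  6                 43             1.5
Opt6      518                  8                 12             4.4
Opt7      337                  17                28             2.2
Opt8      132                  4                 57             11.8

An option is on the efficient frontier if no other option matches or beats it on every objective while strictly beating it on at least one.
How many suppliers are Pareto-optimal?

Opt1: dominated by Opt6 (capacity 518≥367, lead time 8≤9, unit cost 12≤34, defect rate 4.4≤6.6).
Opt2: dominated by Opt6 (capacity 518≥184, lead time 8≤12, unit cost 12≤17, defect rate 4.4≤5.6).
Opt3: not dominated (best capacity).
Opt4: not dominated.
Opt5: not dominated (best defect rate).
Opt6: not dominated (best unit cost).
Opt7: not dominated.
Opt8: not dominated (best lead time).
Pareto-optimal: Opt3, Opt4, Opt5, Opt6, Opt7, Opt8 → 6.

6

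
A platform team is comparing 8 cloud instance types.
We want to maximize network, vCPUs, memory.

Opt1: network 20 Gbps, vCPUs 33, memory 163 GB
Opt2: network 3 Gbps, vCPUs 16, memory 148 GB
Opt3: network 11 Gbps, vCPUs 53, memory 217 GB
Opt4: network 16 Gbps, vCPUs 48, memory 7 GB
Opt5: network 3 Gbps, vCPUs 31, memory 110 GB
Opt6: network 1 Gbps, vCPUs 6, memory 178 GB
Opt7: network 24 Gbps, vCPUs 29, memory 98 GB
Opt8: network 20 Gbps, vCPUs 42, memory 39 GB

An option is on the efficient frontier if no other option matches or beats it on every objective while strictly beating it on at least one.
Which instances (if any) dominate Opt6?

Opt3: network 11≥1, vCPUs 53≥6, memory 217≥178 — dominates Opt6.
Others (Opt1, Opt2, Opt4, Opt5, Opt7, Opt8) are each worse than Opt6 on at least one objective.

Opt3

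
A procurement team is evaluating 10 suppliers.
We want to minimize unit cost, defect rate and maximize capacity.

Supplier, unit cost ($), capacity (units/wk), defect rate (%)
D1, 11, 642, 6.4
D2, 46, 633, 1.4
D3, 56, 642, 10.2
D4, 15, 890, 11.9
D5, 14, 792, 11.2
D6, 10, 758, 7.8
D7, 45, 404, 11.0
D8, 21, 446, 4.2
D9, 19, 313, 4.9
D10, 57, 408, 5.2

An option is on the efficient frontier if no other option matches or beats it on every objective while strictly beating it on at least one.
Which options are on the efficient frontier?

D1, D2, D4, D5, D6, D8, D9

D1: not dominated.
D2: not dominated (best defect rate).
D3: dominated by D1 (unit cost 11≤56, capacity 642≥642, defect rate 6.4≤10.2).
D4: not dominated (best capacity).
D5: not dominated.
D6: not dominated (best unit cost).
D7: dominated by D1 (unit cost 11≤45, capacity 642≥404, defect rate 6.4≤11.0).
D8: not dominated.
D9: not dominated.
D10: dominated by D2 (unit cost 46≤57, capacity 633≥408, defect rate 1.4≤5.2).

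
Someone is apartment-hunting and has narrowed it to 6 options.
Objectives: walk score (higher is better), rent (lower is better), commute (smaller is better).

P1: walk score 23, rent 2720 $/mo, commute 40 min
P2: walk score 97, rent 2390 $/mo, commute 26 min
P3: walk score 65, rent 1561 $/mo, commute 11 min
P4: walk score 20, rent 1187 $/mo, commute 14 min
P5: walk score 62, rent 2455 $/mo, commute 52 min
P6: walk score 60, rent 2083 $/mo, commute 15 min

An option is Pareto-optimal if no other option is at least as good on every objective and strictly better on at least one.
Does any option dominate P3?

P1: worse on walk score (23 vs 65).
P2: worse on rent (2390 vs 1561).
P4: worse on walk score (20 vs 65).
P5: worse on walk score (62 vs 65).
P6: worse on walk score (60 vs 65).
No option is at least as good as P3 on every objective and strictly better on one.

No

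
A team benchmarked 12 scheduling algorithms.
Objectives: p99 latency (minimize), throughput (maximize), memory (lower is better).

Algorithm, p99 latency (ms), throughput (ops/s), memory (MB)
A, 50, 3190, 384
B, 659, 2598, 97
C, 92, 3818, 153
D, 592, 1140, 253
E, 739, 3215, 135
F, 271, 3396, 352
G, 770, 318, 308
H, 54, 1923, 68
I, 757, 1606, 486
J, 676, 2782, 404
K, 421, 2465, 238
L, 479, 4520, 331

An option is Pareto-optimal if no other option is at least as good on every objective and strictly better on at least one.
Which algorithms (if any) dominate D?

C, H, K

C: p99 latency 92≤592, throughput 3818≥1140, memory 153≤253 — dominates D.
H: p99 latency 54≤592, throughput 1923≥1140, memory 68≤253 — dominates D.
K: p99 latency 421≤592, throughput 2465≥1140, memory 238≤253 — dominates D.
Others (A, B, E, F, G, I, J, L) are each worse than D on at least one objective.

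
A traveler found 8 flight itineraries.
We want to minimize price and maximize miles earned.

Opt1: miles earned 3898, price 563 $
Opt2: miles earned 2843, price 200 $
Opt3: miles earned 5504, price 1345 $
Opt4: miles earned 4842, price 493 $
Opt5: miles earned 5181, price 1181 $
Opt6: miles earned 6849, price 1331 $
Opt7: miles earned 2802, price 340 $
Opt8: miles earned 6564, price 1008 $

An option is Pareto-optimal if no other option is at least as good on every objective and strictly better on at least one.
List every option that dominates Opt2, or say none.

none

Opt1: worse on price (563 vs 200).
Opt3: worse on price (1345 vs 200).
Opt4: worse on price (493 vs 200).
Opt5: worse on price (1181 vs 200).
Opt6: worse on price (1331 vs 200).
Opt7: worse on miles earned (2802 vs 2843).
Opt8: worse on price (1008 vs 200).
No option dominates Opt2.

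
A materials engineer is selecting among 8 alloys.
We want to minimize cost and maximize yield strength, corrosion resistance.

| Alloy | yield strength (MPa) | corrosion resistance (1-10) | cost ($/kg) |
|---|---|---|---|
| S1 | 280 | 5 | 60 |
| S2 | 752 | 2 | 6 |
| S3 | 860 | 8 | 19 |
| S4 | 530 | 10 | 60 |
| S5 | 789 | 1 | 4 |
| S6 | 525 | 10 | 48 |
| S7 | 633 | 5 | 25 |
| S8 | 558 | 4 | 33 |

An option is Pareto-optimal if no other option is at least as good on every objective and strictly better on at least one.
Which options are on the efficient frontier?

S1: dominated by S3 (yield strength 860≥280, corrosion resistance 8≥5, cost 19≤60).
S2: not dominated.
S3: not dominated (best yield strength).
S4: not dominated.
S5: not dominated (best cost).
S6: not dominated.
S7: dominated by S3 (yield strength 860≥633, corrosion resistance 8≥5, cost 19≤25).
S8: dominated by S3 (yield strength 860≥558, corrosion resistance 8≥4, cost 19≤33).

S2, S3, S4, S5, S6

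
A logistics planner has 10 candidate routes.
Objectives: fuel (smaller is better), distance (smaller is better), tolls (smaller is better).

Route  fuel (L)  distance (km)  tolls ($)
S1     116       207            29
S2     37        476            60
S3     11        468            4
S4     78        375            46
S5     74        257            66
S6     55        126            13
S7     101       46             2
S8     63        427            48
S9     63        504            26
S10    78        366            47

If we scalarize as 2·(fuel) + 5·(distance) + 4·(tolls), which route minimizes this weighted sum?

S1: 2·116 + 5·207 + 4·29 = 1383
S2: 2·37 + 5·476 + 4·60 = 2694
S3: 2·11 + 5·468 + 4·4 = 2378
S4: 2·78 + 5·375 + 4·46 = 2215
S5: 2·74 + 5·257 + 4·66 = 1697
S6: 2·55 + 5·126 + 4·13 = 792
S7: 2·101 + 5·46 + 4·2 = 440
S8: 2·63 + 5·427 + 4·48 = 2453
S9: 2·63 + 5·504 + 4·26 = 2750
S10: 2·78 + 5·366 + 4·47 = 2174
Lowest: S7 at 440.

S7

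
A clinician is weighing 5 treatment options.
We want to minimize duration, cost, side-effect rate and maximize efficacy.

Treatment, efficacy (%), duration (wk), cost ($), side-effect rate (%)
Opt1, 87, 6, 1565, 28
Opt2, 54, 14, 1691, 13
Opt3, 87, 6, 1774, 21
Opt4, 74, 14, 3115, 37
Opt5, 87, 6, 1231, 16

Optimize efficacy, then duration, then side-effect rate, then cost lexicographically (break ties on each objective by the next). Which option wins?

First maximize efficacy: best is 87, kept {Opt1, Opt3, Opt5}.
Then minimize duration: best is 6, kept {Opt1, Opt3, Opt5}.
Then minimize side-effect rate: best is 16, kept {Opt5}.

Opt5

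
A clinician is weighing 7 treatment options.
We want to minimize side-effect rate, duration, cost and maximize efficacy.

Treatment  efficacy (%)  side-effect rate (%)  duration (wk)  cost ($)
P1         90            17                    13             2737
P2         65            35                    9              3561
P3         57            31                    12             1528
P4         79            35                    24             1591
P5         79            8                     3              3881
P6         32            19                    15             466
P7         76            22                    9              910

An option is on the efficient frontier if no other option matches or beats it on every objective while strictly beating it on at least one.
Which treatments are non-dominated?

P1, P4, P5, P6, P7

P1: not dominated (best efficacy).
P2: dominated by P7 (efficacy 76≥65, side-effect rate 22≤35, duration 9≤9, cost 910≤3561).
P3: dominated by P7 (efficacy 76≥57, side-effect rate 22≤31, duration 9≤12, cost 910≤1528).
P4: not dominated.
P5: not dominated (best side-effect rate).
P6: not dominated (best cost).
P7: not dominated.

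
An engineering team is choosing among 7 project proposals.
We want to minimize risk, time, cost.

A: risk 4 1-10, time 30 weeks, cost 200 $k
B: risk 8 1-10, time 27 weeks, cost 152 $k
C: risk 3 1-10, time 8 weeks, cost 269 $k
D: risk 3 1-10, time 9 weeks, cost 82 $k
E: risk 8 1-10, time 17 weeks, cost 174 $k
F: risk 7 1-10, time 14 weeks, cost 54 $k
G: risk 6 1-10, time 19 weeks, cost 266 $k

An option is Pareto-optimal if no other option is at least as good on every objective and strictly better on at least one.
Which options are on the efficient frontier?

A: dominated by D (risk 3≤4, time 9≤30, cost 82≤200).
B: dominated by D (risk 3≤8, time 9≤27, cost 82≤152).
C: not dominated (best time).
D: not dominated.
E: dominated by D (risk 3≤8, time 9≤17, cost 82≤174).
F: not dominated (best cost).
G: dominated by D (risk 3≤6, time 9≤19, cost 82≤266).

C, D, F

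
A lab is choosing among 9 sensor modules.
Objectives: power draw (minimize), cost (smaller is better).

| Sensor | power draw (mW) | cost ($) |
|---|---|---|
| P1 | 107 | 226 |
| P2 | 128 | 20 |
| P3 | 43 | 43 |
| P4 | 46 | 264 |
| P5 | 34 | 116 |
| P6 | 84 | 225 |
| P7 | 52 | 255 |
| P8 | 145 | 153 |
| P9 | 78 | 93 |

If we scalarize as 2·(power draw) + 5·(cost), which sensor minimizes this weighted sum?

P3

P1: 2·107 + 5·226 = 1344
P2: 2·128 + 5·20 = 356
P3: 2·43 + 5·43 = 301
P4: 2·46 + 5·264 = 1412
P5: 2·34 + 5·116 = 648
P6: 2·84 + 5·225 = 1293
P7: 2·52 + 5·255 = 1379
P8: 2·145 + 5·153 = 1055
P9: 2·78 + 5·93 = 621
Lowest: P3 at 301.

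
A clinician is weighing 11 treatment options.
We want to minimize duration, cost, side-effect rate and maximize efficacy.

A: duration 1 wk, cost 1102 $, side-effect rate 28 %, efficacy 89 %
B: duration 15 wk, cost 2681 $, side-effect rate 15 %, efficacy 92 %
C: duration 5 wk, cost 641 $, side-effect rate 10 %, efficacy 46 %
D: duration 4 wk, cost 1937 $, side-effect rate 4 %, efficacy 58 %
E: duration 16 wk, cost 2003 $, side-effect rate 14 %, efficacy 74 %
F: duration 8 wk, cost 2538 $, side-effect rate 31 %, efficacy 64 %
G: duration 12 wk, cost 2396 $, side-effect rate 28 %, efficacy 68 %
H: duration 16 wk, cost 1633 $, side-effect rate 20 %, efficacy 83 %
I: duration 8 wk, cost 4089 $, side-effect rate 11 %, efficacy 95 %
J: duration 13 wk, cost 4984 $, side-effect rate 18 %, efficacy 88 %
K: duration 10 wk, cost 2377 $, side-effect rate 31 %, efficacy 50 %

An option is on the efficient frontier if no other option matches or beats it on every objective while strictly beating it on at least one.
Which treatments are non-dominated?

A, B, C, D, E, H, I

A: not dominated (best duration).
B: not dominated.
C: not dominated (best cost).
D: not dominated (best side-effect rate).
E: not dominated.
F: dominated by A (duration 1≤8, cost 1102≤2538, side-effect rate 28≤31, efficacy 89≥64).
G: dominated by A (duration 1≤12, cost 1102≤2396, side-effect rate 28≤28, efficacy 89≥68).
H: not dominated.
I: not dominated (best efficacy).
J: dominated by I (duration 8≤13, cost 4089≤4984, side-effect rate 11≤18, efficacy 95≥88).
K: dominated by A (duration 1≤10, cost 1102≤2377, side-effect rate 28≤31, efficacy 89≥50).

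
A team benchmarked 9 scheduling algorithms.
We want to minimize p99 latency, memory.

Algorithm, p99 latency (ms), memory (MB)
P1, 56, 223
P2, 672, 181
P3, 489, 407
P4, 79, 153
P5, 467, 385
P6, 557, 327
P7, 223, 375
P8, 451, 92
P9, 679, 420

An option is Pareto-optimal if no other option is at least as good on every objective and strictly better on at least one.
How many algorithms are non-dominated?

P1: not dominated (best p99 latency).
P2: dominated by P4 (p99 latency 79≤672, memory 153≤181).
P3: dominated by P1 (p99 latency 56≤489, memory 223≤407).
P4: not dominated.
P5: dominated by P1 (p99 latency 56≤467, memory 223≤385).
P6: dominated by P1 (p99 latency 56≤557, memory 223≤327).
P7: dominated by P1 (p99 latency 56≤223, memory 223≤375).
P8: not dominated (best memory).
P9: dominated by P1 (p99 latency 56≤679, memory 223≤420).
Pareto-optimal: P1, P4, P8 → 3.

3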